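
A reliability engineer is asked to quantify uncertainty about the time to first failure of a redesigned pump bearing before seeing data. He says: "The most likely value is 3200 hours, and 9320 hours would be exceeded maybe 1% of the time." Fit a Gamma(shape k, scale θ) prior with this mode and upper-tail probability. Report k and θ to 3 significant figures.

Gamma(k,θ) with k>1 has mode (k−1)θ, so θ = 3200/(k−1).
Need P(X < 9320) = 0.99 with θ tied to k this way. Start at k = 2, θ = 3200: P(X<9320) ≈ 0.787.
Too low — raise k to concentrate. Iterating converges to k ≈ 4.97.
Then θ = 3200/(4.97−1) ≈ 807.

k ≈ 4.97, θ ≈ 807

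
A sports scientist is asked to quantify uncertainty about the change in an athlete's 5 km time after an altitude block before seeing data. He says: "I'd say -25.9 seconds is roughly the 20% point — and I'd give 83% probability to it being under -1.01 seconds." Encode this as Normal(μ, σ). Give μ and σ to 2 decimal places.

μ = -14.23, σ = 13.86

For Normal(μ,σ), the p-quantile is μ + z_p·σ. Here z_{0.2} = -0.8416, z_{0.83} = 0.9542.
So -25.9 = μ − 0.8416σ and -1.01 = μ + 0.9542σ.
Subtracting: σ = (-1.01 − -25.9)/(0.9542 − (-0.8416)) = 13.86.
Then μ = -25.9 − (-0.8416)·13.86 = -14.23.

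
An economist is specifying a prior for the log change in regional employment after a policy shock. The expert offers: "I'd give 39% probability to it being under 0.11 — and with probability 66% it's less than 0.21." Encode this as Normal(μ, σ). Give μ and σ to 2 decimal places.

For Normal(μ,σ), the p-quantile is μ + z_p·σ. Here z_{0.39} = -0.2793, z_{0.66} = 0.4125.
So 0.11 = μ − 0.2793σ and 0.21 = μ + 0.4125σ.
Subtracting: σ = (0.21 − 0.11)/(0.4125 − (-0.2793)) = 0.14.
Then μ = 0.11 − (-0.2793)·0.14 = 0.15.

μ = 0.15, σ = 0.14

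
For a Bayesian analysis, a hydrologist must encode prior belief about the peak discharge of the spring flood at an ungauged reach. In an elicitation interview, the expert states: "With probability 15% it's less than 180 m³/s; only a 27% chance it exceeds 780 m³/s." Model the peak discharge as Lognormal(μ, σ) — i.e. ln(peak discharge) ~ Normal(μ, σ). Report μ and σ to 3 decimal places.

μ ≈ 6.114, σ ≈ 0.889

If T ~ Lognormal(μ,σ) then ln T ~ Normal(μ,σ), so the p-quantile of ln T is μ + z_p·σ.
ln(180) = 5.193 and ln(780) = 6.659; z_{0.15} = -1.036, z_{0.73} = 0.6128.
σ = (6.659 − 5.193)/(0.6128 − (-1.036)) = 0.889.
μ = 5.193 − (-1.036)·0.889 = 6.114.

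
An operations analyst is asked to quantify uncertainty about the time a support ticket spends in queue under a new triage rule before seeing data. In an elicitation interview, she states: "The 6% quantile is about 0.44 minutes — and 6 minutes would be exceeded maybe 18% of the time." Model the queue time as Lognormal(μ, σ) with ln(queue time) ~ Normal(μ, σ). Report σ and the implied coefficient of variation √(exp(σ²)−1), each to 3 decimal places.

If T ~ Lognormal(μ,σ) then ln T ~ Normal(μ,σ), so the p-quantile of ln T is μ + z_p·σ.
ln(0.44) = -0.821 and ln(6) = 1.792; z_{0.06} = -1.555, z_{0.82} = 0.9154.
σ = (1.792 − -0.821)/(0.9154 − (-1.555)) = 1.058.
μ = -0.821 − (-1.555)·1.058 = 0.824.
CV = √(exp(σ²)−1) = √(exp(1.1188)−1) = 1.436.

σ ≈ 1.058, CV ≈ 1.436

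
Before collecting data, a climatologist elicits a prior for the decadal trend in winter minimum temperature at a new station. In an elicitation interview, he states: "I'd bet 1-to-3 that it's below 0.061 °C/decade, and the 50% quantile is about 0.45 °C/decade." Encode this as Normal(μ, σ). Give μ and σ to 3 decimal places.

μ = 0.450, σ = 0.577

The p-quantile of Normal(μ,σ) is μ + z_p·σ, with z_{0.25} = -0.6745 and z_{0.5} = 0.
Eliminate σ: μ = (z₂·x₁ − z₁·x₂)/(z₂ − z₁) = (0·0.061 − (-0.6745)·0.45)/0.6745 = 0.450.
Then σ = (x₂ − x₁)/(z₂ − z₁) = (0.45 − 0.061)/0.6745 = 0.577.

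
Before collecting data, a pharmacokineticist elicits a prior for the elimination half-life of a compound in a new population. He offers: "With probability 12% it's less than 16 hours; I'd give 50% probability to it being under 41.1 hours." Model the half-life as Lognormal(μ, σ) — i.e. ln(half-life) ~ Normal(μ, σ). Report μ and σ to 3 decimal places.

μ ≈ 3.716, σ ≈ 0.803

If T ~ Lognormal(μ,σ) then ln T ~ Normal(μ,σ), so the p-quantile of ln T is μ + z_p·σ.
ln(16) = 2.773 and ln(41.1) = 3.716; z_{0.12} = -1.175, z_{0.5} = 0.
σ = (3.716 − 2.773)/(0 − (-1.175)) = 0.803.
μ = 2.773 − (-1.175)·0.803 = 3.716.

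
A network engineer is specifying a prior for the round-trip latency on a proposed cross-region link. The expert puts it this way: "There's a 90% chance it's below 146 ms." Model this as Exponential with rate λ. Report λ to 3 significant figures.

λ ≈ 0.0158

P(T < 146.0) = 1 − e^(−λ·146.0) = 0.9, so λ = −ln(1−0.9)/146.0 = −ln(0.1)/146.0 = 0.0158.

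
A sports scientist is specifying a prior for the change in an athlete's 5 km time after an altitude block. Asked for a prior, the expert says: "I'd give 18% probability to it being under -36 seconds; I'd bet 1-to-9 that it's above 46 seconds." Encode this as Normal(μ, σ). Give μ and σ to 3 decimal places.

For Normal(μ,σ), the p-quantile is μ + z_p·σ. Here z_{0.18} = -0.9154, z_{0.9} = 1.282.
So -36 = μ − 0.9154σ and 46 = μ + 1.282σ.
Subtracting: σ = (46 − -36)/(1.282 − (-0.9154)) = 37.325.
Then μ = -36 − (-0.9154)·37.325 = -1.834.

μ = -1.834, σ = 37.325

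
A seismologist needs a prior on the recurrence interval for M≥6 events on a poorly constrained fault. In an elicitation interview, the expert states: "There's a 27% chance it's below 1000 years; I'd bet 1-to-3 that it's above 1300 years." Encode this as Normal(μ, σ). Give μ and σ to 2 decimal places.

μ = 1142.81, σ = 233.05

For Normal(μ,σ), the p-quantile is μ + z_p·σ. Here z_{0.27} = -0.6128, z_{0.75} = 0.6745.
So 1000 = μ − 0.6128σ and 1300 = μ + 0.6745σ.
Subtracting: σ = (1300 − 1000)/(0.6745 − (-0.6128)) = 233.05.
Then μ = 1000 − (-0.6128)·233.05 = 1142.81.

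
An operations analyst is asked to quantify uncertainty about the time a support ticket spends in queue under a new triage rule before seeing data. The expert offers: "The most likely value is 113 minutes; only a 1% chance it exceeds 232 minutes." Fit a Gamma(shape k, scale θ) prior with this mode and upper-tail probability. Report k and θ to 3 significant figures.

Gamma(k,θ) with k>1 has mode (k−1)θ, so θ = 113/(k−1).
Need P(X < 232) = 0.99 with θ tied to k this way. Start at k = 2, θ = 113: P(X<232) ≈ 0.608.
Too low — raise k to concentrate. Iterating converges to k ≈ 10.4.
Then θ = 113/(10.4−1) ≈ 12.

k ≈ 10.4, θ ≈ 12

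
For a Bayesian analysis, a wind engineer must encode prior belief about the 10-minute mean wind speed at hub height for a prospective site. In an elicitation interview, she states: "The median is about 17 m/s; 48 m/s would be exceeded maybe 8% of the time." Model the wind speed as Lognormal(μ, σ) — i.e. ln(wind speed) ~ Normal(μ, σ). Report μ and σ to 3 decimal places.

If T ~ Lognormal(μ,σ) then ln T ~ Normal(μ,σ), so the p-quantile of ln T is μ + z_p·σ.
ln(17) = 2.833 and ln(48) = 3.871; z_{0.5} = 0, z_{0.92} = 1.405.
σ = (3.871 − 2.833)/(1.405 − (0)) = 0.739.
μ = 2.833 − (0)·0.739 = 2.833.

μ ≈ 2.833, σ ≈ 0.739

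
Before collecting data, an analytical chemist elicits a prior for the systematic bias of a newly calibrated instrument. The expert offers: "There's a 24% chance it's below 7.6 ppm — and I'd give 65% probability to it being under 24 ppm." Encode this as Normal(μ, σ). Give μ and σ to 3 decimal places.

μ = 18.211, σ = 15.024

For Normal(μ,σ), the p-quantile is μ + z_p·σ. Here z_{0.24} = -0.7063, z_{0.65} = 0.3853.
So 7.6 = μ − 0.7063σ and 24 = μ + 0.3853σ.
Subtracting: σ = (24 − 7.6)/(0.3853 − (-0.7063)) = 15.024.
Then μ = 7.6 − (-0.7063)·15.024 = 18.211.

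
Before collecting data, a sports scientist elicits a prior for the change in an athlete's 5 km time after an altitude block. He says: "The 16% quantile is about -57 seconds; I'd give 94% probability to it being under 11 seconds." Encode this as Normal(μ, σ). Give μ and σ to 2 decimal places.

For Normal(μ,σ), the p-quantile is μ + z_p·σ. Here z_{0.16} = -0.9945, z_{0.94} = 1.555.
So -57 = μ − 0.9945σ and 11 = μ + 1.555σ.
Subtracting: σ = (11 − -57)/(1.555 − (-0.9945)) = 26.67.
Then μ = -57 − (-0.9945)·26.67 = -30.47.

μ = -30.47, σ = 26.67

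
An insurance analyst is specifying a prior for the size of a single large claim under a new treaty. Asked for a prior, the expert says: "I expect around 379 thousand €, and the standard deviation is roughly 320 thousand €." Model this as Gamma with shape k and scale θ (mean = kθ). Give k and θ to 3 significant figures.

For Gamma(k, scale θ): mean = kθ, variance = kθ², so CV = 1/√k.
CV = SD/mean = 320/379 = 0.8443, hence k = 1/CV² = 1.4.
Then θ = mean/k = 379/1.4 = 270.

k ≈ 1.4, θ ≈ 270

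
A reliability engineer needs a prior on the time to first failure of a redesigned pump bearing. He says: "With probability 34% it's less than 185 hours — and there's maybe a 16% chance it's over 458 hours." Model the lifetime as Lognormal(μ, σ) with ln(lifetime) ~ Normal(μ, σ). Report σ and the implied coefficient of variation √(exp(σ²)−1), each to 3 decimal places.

If T ~ Lognormal(μ,σ) then ln T ~ Normal(μ,σ), so the p-quantile of ln T is μ + z_p·σ.
ln(185) = 5.22 and ln(458) = 6.127; z_{0.34} = -0.4125, z_{0.84} = 0.9945.
σ = (6.127 − 5.22)/(0.9945 − (-0.4125)) = 0.644.
μ = 5.22 − (-0.4125)·0.644 = 5.486.
CV = √(exp(σ²)−1) = √(exp(0.4152)−1) = 0.717.

σ ≈ 0.644, CV ≈ 0.717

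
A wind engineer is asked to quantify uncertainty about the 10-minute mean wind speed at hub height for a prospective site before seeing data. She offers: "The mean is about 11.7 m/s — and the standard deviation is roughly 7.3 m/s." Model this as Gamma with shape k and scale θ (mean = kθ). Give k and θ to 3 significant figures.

k ≈ 2.57, θ ≈ 4.55

For Gamma(k, scale θ): mean = kθ, variance = kθ², so CV = 1/√k.
CV = SD/mean = 7.3/11.7 = 0.6239, hence k = 1/CV² = 2.57.
Then θ = mean/k = 11.7/2.57 = 4.55.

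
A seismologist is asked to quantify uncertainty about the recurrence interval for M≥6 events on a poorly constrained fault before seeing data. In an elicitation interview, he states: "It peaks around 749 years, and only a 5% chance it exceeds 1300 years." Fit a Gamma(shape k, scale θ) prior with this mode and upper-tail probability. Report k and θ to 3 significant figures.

Gamma(k,θ) with k>1 has mode (k−1)θ, so θ = 749/(k−1).
Need P(X < 1300) = 0.95 with θ tied to k this way. Start at k = 2, θ = 749: P(X<1300) ≈ 0.518.
Too low — raise k to concentrate. Iterating converges to k ≈ 10.2.
Then θ = 749/(10.2−1) ≈ 81.6.

k ≈ 10.2, θ ≈ 81.6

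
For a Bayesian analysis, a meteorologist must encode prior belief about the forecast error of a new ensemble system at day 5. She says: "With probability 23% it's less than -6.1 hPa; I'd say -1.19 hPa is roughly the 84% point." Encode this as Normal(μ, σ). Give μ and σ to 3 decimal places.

μ = -4.007, σ = 2.833

For Normal(μ,σ), the p-quantile is μ + z_p·σ. Here z_{0.23} = -0.7388, z_{0.84} = 0.9945.
So -6.1 = μ − 0.7388σ and -1.19 = μ + 0.9945σ.
Subtracting: σ = (-1.19 − -6.1)/(0.9945 − (-0.7388)) = 2.833.
Then μ = -6.1 − (-0.7388)·2.833 = -4.007.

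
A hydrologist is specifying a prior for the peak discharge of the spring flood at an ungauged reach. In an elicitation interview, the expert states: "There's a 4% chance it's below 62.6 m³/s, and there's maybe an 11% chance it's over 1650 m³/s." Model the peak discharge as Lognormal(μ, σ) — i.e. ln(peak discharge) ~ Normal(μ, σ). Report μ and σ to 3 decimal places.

If T ~ Lognormal(μ,σ) then ln T ~ Normal(μ,σ), so the p-quantile of ln T is μ + z_p·σ.
ln(62.6) = 4.137 and ln(1650) = 7.409; z_{0.04} = -1.751, z_{0.89} = 1.227.
σ = (7.409 − 4.137)/(1.227 − (-1.751)) = 1.099.
μ = 4.137 − (-1.751)·1.099 = 6.061.

μ ≈ 6.061, σ ≈ 1.099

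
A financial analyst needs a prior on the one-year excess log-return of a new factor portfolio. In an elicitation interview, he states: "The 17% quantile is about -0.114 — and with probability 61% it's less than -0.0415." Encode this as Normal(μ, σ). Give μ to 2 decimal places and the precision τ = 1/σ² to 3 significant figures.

The p-quantile of Normal(μ,σ) is μ + z_p·σ, with z_{0.17} = -0.9542 and z_{0.61} = 0.2793.
Eliminate σ: μ = (z₂·x₁ − z₁·x₂)/(z₂ − z₁) = (0.2793·-0.114 − (-0.9542)·-0.0415)/1.233 = -0.06.
Then σ = (x₂ − x₁)/(z₂ − z₁) = (-0.0415 − -0.114)/1.233 = 0.06.
Precision τ = 1/σ² = 1/0.05878² = 289.

μ = -0.06, τ = 289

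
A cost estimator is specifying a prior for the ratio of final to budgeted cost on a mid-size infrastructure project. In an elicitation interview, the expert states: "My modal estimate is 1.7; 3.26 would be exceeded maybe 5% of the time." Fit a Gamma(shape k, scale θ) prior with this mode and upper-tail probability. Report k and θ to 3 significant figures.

k ≈ 7.55, θ ≈ 0.259

Gamma(k,θ) with k>1 has mode (k−1)θ, so θ = 1.7/(k−1).
Need P(X < 3.26) = 0.95 with θ tied to k this way. Start at k = 2, θ = 1.7: P(X<3.26) ≈ 0.571.
Too low — raise k to concentrate. Iterating converges to k ≈ 7.55.
Then θ = 1.7/(7.55−1) ≈ 0.259.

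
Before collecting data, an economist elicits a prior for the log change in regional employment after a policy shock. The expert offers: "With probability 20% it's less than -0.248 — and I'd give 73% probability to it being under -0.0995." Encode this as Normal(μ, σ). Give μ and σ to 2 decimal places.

μ = -0.16, σ = 0.10

The p-quantile of Normal(μ,σ) is μ + z_p·σ, with z_{0.2} = -0.8416 and z_{0.73} = 0.6128.
Eliminate σ: μ = (z₂·x₁ − z₁·x₂)/(z₂ − z₁) = (0.6128·-0.248 − (-0.8416)·-0.0995)/1.454 = -0.16.
Then σ = (x₂ − x₁)/(z₂ − z₁) = (-0.0995 − -0.248)/1.454 = 0.10.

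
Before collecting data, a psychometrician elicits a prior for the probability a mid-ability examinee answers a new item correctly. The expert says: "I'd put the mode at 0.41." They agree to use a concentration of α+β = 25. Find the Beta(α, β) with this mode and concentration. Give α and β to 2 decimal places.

For α,β > 1 the Beta mode is (α−1)/(α+β−2). With α+β = 25, the mode is (α−1)/23.
Set (α−1)/23 = 0.41 → α = 1 + 0.41·23 = 10.43.
β = 25 − α = 14.57.

α = 10.43, β = 14.57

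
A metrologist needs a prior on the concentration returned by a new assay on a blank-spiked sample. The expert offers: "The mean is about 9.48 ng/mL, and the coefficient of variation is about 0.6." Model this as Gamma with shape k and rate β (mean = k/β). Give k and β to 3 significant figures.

k ≈ 2.78, β ≈ 0.293

For Gamma(k, rate β): mean = k/β, variance = k/β², so CV = 1/√k.
CV = 0.6, hence k = 1/CV² = 2.78.
Then β = k/mean = 2.78/9.48 = 0.293.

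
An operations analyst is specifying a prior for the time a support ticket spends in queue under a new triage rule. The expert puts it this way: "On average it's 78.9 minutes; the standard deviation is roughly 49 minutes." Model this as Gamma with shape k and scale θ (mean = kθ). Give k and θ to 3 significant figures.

For Gamma(k, scale θ): mean = kθ, variance = kθ², so CV = 1/√k.
CV = SD/mean = 49/78.9 = 0.621, hence k = 1/CV² = 2.59.
Then θ = mean/k = 78.9/2.59 = 30.4.

k ≈ 2.59, θ ≈ 30.4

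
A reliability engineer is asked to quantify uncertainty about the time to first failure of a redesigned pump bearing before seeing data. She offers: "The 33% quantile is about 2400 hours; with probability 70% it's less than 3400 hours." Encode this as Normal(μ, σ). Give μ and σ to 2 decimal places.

μ = 2856.19, σ = 1037.01

The p-quantile of Normal(μ,σ) is μ + z_p·σ, with z_{0.33} = -0.4399 and z_{0.7} = 0.5244.
Eliminate σ: μ = (z₂·x₁ − z₁·x₂)/(z₂ − z₁) = (0.5244·2400 − (-0.4399)·3400)/0.9643 = 2856.19.
Then σ = (x₂ − x₁)/(z₂ − z₁) = (3400 − 2400)/0.9643 = 1037.01.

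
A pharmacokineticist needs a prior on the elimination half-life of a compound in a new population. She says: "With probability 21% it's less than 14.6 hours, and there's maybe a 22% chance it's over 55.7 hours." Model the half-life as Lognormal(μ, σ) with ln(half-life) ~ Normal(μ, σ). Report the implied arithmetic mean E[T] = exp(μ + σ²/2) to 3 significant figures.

If T ~ Lognormal(μ,σ) then ln T ~ Normal(μ,σ), so the p-quantile of ln T is μ + z_p·σ.
ln(14.6) = 2.681 and ln(55.7) = 4.02; z_{0.21} = -0.8064, z_{0.78} = 0.7722.
σ = (4.02 − 2.681)/(0.7722 − (-0.8064)) = 0.848.
μ = 2.681 − (-0.8064)·0.848 = 3.365.
E[T] = exp(μ + σ²/2) = exp(3.365 + 0.3597) = 41.5 hours.

E[T] ≈ 41.5 hours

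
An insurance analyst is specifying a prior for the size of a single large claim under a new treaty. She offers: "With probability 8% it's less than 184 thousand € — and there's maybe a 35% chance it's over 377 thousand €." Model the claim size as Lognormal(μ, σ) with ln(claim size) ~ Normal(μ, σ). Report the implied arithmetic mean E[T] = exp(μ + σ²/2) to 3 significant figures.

If T ~ Lognormal(μ,σ) then ln T ~ Normal(μ,σ), so the p-quantile of ln T is μ + z_p·σ.
ln(184) = 5.215 and ln(377) = 5.932; z_{0.08} = -1.405, z_{0.65} = 0.3853.
σ = (5.932 − 5.215)/(0.3853 − (-1.405)) = 0.401.
μ = 5.215 − (-1.405)·0.401 = 5.778.
E[T] = exp(μ + σ²/2) = exp(5.778 + 0.0803) = 350 thousand €.

E[T] ≈ 350 thousand €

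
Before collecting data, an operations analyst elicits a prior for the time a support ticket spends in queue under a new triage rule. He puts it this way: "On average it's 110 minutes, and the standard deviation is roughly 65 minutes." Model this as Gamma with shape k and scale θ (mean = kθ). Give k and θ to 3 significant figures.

k ≈ 2.86, θ ≈ 38.4

For Gamma(k, scale θ): mean = kθ, variance = kθ², so CV = 1/√k.
CV = SD/mean = 65/110 = 0.5909, hence k = 1/CV² = 2.86.
Then θ = mean/k = 110/2.86 = 38.4.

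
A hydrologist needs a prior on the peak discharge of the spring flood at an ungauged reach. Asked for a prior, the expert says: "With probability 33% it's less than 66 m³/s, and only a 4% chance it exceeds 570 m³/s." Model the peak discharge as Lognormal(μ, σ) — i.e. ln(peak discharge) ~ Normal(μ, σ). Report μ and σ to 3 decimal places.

μ ≈ 4.623, σ ≈ 0.984

If T ~ Lognormal(μ,σ) then ln T ~ Normal(μ,σ), so the p-quantile of ln T is μ + z_p·σ.
ln(66) = 4.19 and ln(570) = 6.346; z_{0.33} = -0.4399, z_{0.96} = 1.751.
σ = (6.346 − 4.19)/(1.751 − (-0.4399)) = 0.984.
μ = 4.19 − (-0.4399)·0.984 = 4.623.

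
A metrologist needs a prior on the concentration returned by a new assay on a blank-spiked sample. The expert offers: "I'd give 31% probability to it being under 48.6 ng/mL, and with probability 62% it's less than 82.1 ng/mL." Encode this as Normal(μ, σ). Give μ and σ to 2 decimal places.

μ = 69.33, σ = 41.81

For Normal(μ,σ), the p-quantile is μ + z_p·σ. Here z_{0.31} = -0.4959, z_{0.62} = 0.3055.
So 48.6 = μ − 0.4959σ and 82.1 = μ + 0.3055σ.
Subtracting: σ = (82.1 − 48.6)/(0.3055 − (-0.4959)) = 41.81.
Then μ = 48.6 − (-0.4959)·41.81 = 69.33.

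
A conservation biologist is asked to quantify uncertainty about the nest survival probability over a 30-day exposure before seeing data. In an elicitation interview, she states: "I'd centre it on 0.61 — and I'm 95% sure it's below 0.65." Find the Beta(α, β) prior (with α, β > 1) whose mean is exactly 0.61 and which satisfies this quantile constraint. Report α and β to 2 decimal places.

With mean 0.61 fixed, write α = 0.61s, β = 0.39s where s = α+β.
Need P(θ < 0.65) = 0.95 under Beta(0.61s, 0.39s). Normal approximation: (q−m)/√(m(1−m)/s) ≈ z_{0.95} = 1.64, so s ≈ 0.61·0.39·(1.64)²/(0.65−0.61)² = 402.3.
At s = 402.3: P(θ<0.65) ≈ 0.952. Adjusting to match 0.95 gives s ≈ 395.08.
So α = 0.61·395.08 ≈ 241.00, β = 0.39·395.08 ≈ 154.08.

α ≈ 241.00, β ≈ 154.08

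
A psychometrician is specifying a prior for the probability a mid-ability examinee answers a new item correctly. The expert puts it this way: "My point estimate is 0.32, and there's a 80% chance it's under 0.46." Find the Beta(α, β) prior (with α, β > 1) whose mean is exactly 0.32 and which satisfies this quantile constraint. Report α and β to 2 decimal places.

α ≈ 2.35, β ≈ 5.00

With mean 0.32 fixed, write α = 0.32s, β = 0.68s where s = α+β.
Need P(θ < 0.46) = 0.8 under Beta(0.32s, 0.68s). Normal approximation: (q−m)/√(m(1−m)/s) ≈ z_{0.8} = 0.842, so s ≈ 0.32·0.68·(0.842)²/(0.46−0.32)² = 7.9.
At s = 7.9: P(θ<0.46) ≈ 0.807. Adjusting to match 0.8 gives s ≈ 7.35.
So α = 0.32·7.35 ≈ 2.35, β = 0.68·7.35 ≈ 5.00.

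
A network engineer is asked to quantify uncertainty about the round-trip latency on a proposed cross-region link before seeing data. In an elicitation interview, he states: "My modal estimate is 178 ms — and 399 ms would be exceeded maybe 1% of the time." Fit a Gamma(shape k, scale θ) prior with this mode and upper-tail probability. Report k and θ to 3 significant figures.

k ≈ 8.37, θ ≈ 24.1

Gamma(k,θ) with k>1 has mode (k−1)θ, so θ = 178/(k−1).
Need P(X < 399) = 0.99 with θ tied to k this way. Start at k = 2, θ = 178: P(X<399) ≈ 0.655.
Too low — raise k to concentrate. Iterating converges to k ≈ 8.37.
Then θ = 178/(8.37−1) ≈ 24.1.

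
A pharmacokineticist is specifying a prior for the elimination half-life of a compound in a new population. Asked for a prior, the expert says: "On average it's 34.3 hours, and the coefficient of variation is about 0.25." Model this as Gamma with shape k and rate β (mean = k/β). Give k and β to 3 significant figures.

For Gamma(k, rate β): mean = k/β, variance = k/β², so CV = 1/√k.
CV = 0.25, hence k = 1/CV² = 16.
Then β = k/mean = 16/34.3 = 0.466.

k ≈ 16, β ≈ 0.466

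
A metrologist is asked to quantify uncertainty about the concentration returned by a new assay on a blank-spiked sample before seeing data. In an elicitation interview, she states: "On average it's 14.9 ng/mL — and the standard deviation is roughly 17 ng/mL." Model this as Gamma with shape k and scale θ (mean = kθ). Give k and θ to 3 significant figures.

k ≈ 0.768, θ ≈ 19.4

For Gamma(k, scale θ): mean = kθ, variance = kθ², so CV = 1/√k.
CV = SD/mean = 17/14.9 = 1.141, hence k = 1/CV² = 0.768.
Then θ = mean/k = 14.9/0.768 = 19.4.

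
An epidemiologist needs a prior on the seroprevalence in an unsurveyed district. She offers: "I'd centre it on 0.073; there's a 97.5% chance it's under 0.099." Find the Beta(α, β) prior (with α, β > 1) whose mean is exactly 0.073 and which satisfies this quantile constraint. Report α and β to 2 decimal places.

With mean 0.073 fixed, write α = 0.073s, β = 0.927s where s = α+β.
Need P(θ < 0.099) = 0.975 under Beta(0.073s, 0.927s). Normal approximation: (q−m)/√(m(1−m)/s) ≈ z_{0.975} = 1.96, so s ≈ 0.073·0.927·(1.96)²/(0.099−0.073)² = 384.5.
At s = 384.5: P(θ<0.099) ≈ 0.967. Adjusting to match 0.975 gives s ≈ 441.62.
So α = 0.073·441.62 ≈ 32.24, β = 0.927·441.62 ≈ 409.38.

α ≈ 32.24, β ≈ 409.38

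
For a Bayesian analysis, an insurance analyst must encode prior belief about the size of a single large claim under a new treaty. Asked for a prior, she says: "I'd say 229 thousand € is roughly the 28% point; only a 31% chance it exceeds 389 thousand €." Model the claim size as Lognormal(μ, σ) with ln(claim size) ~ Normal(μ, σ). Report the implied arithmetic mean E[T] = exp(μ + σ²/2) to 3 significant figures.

E[T] ≈ 344 thousand €

If T ~ Lognormal(μ,σ) then ln T ~ Normal(μ,σ), so the p-quantile of ln T is μ + z_p·σ.
ln(229) = 5.434 and ln(389) = 5.964; z_{0.28} = -0.5828, z_{0.69} = 0.4959.
σ = (5.964 − 5.434)/(0.4959 − (-0.5828)) = 0.491.
μ = 5.434 − (-0.5828)·0.491 = 5.720.
E[T] = exp(μ + σ²/2) = exp(5.720 + 0.1206) = 344 thousand €.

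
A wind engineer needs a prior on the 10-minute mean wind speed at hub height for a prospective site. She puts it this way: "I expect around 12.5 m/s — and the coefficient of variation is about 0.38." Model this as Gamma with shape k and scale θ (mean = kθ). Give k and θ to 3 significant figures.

k ≈ 6.93, θ ≈ 1.8

For Gamma(k, scale θ): mean = kθ, variance = kθ², so CV = 1/√k.
CV = 0.38, hence k = 1/CV² = 6.93.
Then θ = mean/k = 12.5/6.93 = 1.8.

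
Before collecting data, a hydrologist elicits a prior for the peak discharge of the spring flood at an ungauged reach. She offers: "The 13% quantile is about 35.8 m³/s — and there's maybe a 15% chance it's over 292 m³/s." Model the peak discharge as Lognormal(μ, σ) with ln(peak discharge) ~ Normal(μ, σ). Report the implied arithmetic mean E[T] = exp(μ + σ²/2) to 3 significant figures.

If T ~ Lognormal(μ,σ) then ln T ~ Normal(μ,σ), so the p-quantile of ln T is μ + z_p·σ.
ln(35.8) = 3.578 and ln(292) = 5.677; z_{0.13} = -1.126, z_{0.85} = 1.036.
σ = (5.677 − 3.578)/(1.036 − (-1.126)) = 0.970.
μ = 3.578 − (-1.126)·0.970 = 4.671.
E[T] = exp(μ + σ²/2) = exp(4.671 + 0.4708) = 171 m³/s.

E[T] ≈ 171 m³/s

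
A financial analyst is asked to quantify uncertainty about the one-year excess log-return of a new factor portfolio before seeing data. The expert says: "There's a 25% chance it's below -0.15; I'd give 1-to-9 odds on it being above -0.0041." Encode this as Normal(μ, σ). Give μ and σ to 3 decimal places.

μ = -0.100, σ = 0.075

The p-quantile of Normal(μ,σ) is μ + z_p·σ, with z_{0.25} = -0.6745 and z_{0.9} = 1.282.
Eliminate σ: μ = (z₂·x₁ − z₁·x₂)/(z₂ − z₁) = (1.282·-0.15 − (-0.6745)·-0.0041)/1.956 = -0.100.
Then σ = (x₂ − x₁)/(z₂ − z₁) = (-0.0041 − -0.15)/1.956 = 0.075.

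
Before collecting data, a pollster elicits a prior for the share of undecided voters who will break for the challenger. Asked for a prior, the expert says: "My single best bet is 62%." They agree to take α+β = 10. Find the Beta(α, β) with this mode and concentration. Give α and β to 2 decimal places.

α = 5.96, β = 4.04

For α,β > 1 the Beta mode is (α−1)/(α+β−2). With α+β = 10, the mode is (α−1)/8.
Set (α−1)/8 = 0.62 → α = 1 + 0.62·8 = 5.96.
β = 10 − α = 4.04.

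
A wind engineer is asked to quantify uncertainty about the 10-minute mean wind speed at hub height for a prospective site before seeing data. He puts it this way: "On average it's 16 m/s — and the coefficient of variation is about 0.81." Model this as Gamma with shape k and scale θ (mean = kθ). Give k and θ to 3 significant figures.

For Gamma(k, scale θ): mean = kθ, variance = kθ², so CV = 1/√k.
CV = 0.81, hence k = 1/CV² = 1.52.
Then θ = mean/k = 16/1.52 = 10.5.

k ≈ 1.52, θ ≈ 10.5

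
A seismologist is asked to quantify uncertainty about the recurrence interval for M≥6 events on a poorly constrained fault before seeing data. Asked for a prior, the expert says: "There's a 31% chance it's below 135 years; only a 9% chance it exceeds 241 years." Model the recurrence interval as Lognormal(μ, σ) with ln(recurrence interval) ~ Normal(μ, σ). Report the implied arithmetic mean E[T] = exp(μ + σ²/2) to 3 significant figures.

E[T] ≈ 166 years

If T ~ Lognormal(μ,σ) then ln T ~ Normal(μ,σ), so the p-quantile of ln T is μ + z_p·σ.
ln(135) = 4.905 and ln(241) = 5.485; z_{0.31} = -0.4959, z_{0.91} = 1.341.
σ = (5.485 − 4.905)/(1.341 − (-0.4959)) = 0.316.
μ = 4.905 − (-0.4959)·0.316 = 5.062.
E[T] = exp(μ + σ²/2) = exp(5.062 + 0.0498) = 166 years.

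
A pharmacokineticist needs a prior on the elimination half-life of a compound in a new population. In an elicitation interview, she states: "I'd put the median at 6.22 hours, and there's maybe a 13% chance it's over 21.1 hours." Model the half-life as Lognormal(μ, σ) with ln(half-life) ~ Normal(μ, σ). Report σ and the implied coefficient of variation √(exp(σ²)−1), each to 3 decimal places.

If T ~ Lognormal(μ,σ) then ln T ~ Normal(μ,σ), so the p-quantile of ln T is μ + z_p·σ.
ln(6.22) = 1.828 and ln(21.1) = 3.049; z_{0.5} = 0, z_{0.87} = 1.126.
σ = (3.049 − 1.828)/(1.126 − (0)) = 1.084.
μ = 1.828 − (0)·1.084 = 1.828.
CV = √(exp(σ²)−1) = √(exp(1.1760)−1) = 1.497.

σ ≈ 1.084, CV ≈ 1.497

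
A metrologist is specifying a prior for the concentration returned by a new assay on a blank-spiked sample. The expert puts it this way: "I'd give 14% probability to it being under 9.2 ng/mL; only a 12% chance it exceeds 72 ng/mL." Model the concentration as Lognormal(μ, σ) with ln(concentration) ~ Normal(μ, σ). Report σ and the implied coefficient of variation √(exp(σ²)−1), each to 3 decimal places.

σ ≈ 0.912, CV ≈ 1.140

If T ~ Lognormal(μ,σ) then ln T ~ Normal(μ,σ), so the p-quantile of ln T is μ + z_p·σ.
ln(9.2) = 2.219 and ln(72) = 4.277; z_{0.14} = -1.08, z_{0.88} = 1.175.
σ = (4.277 − 2.219)/(1.175 − (-1.08)) = 0.912.
μ = 2.219 − (-1.08)·0.912 = 3.205.
CV = √(exp(σ²)−1) = √(exp(0.8322)−1) = 1.140.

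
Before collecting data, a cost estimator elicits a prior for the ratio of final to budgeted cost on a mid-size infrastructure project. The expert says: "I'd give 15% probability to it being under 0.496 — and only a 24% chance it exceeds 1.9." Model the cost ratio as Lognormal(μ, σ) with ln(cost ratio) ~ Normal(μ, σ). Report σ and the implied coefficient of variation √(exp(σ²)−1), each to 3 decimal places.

σ ≈ 0.771, CV ≈ 0.901

If T ~ Lognormal(μ,σ) then ln T ~ Normal(μ,σ), so the p-quantile of ln T is μ + z_p·σ.
ln(0.496) = -0.7012 and ln(1.9) = 0.6419; z_{0.15} = -1.036, z_{0.76} = 0.7063.
σ = (0.6419 − -0.7012)/(0.7063 − (-1.036)) = 0.771.
μ = -0.7012 − (-1.036)·0.771 = 0.098.
CV = √(exp(σ²)−1) = √(exp(0.5939)−1) = 0.901.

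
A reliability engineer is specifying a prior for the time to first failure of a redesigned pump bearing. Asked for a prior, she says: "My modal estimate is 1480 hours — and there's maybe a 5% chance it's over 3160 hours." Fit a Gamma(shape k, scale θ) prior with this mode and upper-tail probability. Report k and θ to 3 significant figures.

k ≈ 5.79, θ ≈ 309

Gamma(k,θ) with k>1 has mode (k−1)θ, so θ = 1480/(k−1).
Need P(X < 3160) = 0.95 with θ tied to k this way. Start at k = 2, θ = 1480: P(X<3160) ≈ 0.629.
Too low — raise k to concentrate. Iterating converges to k ≈ 5.79.
Then θ = 1480/(5.79−1) ≈ 309.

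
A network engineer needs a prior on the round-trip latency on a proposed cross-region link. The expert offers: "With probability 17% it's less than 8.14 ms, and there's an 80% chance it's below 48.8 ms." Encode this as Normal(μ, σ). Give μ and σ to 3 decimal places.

μ = 29.744, σ = 22.642

The p-quantile of Normal(μ,σ) is μ + z_p·σ, with z_{0.17} = -0.9542 and z_{0.8} = 0.8416.
Eliminate σ: μ = (z₂·x₁ − z₁·x₂)/(z₂ − z₁) = (0.8416·8.14 − (-0.9542)·48.8)/1.796 = 29.744.
Then σ = (x₂ − x₁)/(z₂ − z₁) = (48.8 − 8.14)/1.796 = 22.642.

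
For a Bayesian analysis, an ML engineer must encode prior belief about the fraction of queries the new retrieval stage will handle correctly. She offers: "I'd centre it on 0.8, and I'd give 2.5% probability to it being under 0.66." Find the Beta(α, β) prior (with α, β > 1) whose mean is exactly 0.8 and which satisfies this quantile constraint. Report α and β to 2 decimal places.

With mean 0.8 fixed, write α = 0.8s, β = 0.2s where s = α+β.
Need P(θ < 0.66) = 0.025 under Beta(0.8s, 0.2s). Normal approximation: (q−m)/√(m(1−m)/s) ≈ z_{0.025} = -1.96, so s ≈ 0.8·0.2·(-1.96)²/(0.66−0.8)² = 31.4.
At s = 31.4: P(θ<0.66) ≈ 0.036. Adjusting to match 0.025 gives s ≈ 37.54.
So α = 0.8·37.54 ≈ 30.03, β = 0.2·37.54 ≈ 7.51.

α ≈ 30.03, β ≈ 7.51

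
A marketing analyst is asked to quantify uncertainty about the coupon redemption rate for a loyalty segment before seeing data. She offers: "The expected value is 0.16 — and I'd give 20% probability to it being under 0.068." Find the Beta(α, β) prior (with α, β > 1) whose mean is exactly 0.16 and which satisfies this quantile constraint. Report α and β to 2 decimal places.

With mean 0.16 fixed, write α = 0.16s, β = 0.84s where s = α+β.
Need P(θ < 0.068) = 0.2 under Beta(0.16s, 0.84s). Normal approximation: (q−m)/√(m(1−m)/s) ≈ z_{0.2} = -0.842, so s ≈ 0.16·0.84·(-0.842)²/(0.068−0.16)² = 11.2.
At s = 11.2: P(θ<0.068) ≈ 0.200. Adjusting to match 0.2 gives s ≈ 11.27.
So α = 0.16·11.27 ≈ 1.80, β = 0.84·11.27 ≈ 9.47.

α ≈ 1.80, β ≈ 9.47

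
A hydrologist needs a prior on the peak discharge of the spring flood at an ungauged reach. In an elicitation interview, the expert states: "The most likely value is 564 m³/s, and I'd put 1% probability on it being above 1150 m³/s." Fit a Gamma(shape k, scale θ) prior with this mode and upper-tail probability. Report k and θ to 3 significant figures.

Gamma(k,θ) with k>1 has mode (k−1)θ, so θ = 564/(k−1).
Need P(X < 1150) = 0.99 with θ tied to k this way. Start at k = 2, θ = 564: P(X<1150) ≈ 0.604.
Too low — raise k to concentrate. Iterating converges to k ≈ 10.6.
Then θ = 564/(10.6−1) ≈ 58.5.

k ≈ 10.6, θ ≈ 58.5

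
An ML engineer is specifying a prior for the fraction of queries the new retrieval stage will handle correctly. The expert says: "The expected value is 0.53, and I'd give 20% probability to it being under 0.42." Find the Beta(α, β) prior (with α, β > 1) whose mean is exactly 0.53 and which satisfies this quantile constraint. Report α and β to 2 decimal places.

α ≈ 7.75, β ≈ 6.87

With mean 0.53 fixed, write α = 0.53s, β = 0.47s where s = α+β.
Need P(θ < 0.42) = 0.2 under Beta(0.53s, 0.47s). Normal approximation: (q−m)/√(m(1−m)/s) ≈ z_{0.2} = -0.842, so s ≈ 0.53·0.47·(-0.842)²/(0.42−0.53)² = 14.6.
At s = 14.6: P(θ<0.42) ≈ 0.200. Adjusting to match 0.2 gives s ≈ 14.61.
So α = 0.53·14.61 ≈ 7.75, β = 0.47·14.61 ≈ 6.87.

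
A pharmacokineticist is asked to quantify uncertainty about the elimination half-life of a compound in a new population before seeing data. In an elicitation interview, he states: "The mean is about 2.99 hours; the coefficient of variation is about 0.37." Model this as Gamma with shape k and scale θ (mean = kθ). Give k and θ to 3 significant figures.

k ≈ 7.3, θ ≈ 0.409

For Gamma(k, scale θ): mean = kθ, variance = kθ², so CV = 1/√k.
CV = 0.37, hence k = 1/CV² = 7.3.
Then θ = mean/k = 2.99/7.3 = 0.409.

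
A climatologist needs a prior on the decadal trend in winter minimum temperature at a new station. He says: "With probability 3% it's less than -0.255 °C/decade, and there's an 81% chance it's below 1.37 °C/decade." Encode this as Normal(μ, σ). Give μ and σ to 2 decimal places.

μ = 0.85, σ = 0.59

For Normal(μ,σ), the p-quantile is μ + z_p·σ. Here z_{0.03} = -1.881, z_{0.81} = 0.8779.
So -0.255 = μ − 1.881σ and 1.37 = μ + 0.8779σ.
Subtracting: σ = (1.37 − -0.255)/(0.8779 − (-1.881)) = 0.59.
Then μ = -0.255 − (-1.881)·0.59 = 0.85.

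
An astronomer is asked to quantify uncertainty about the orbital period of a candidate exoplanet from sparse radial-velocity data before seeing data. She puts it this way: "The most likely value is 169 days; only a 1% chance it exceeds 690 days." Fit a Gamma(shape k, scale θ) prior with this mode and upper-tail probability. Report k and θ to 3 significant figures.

k ≈ 3.1, θ ≈ 80.5

Gamma(k,θ) with k>1 has mode (k−1)θ, so θ = 169/(k−1).
Need P(X < 690) = 0.99 with θ tied to k this way. Start at k = 2, θ = 169: P(X<690) ≈ 0.914.
Too low — raise k to concentrate. Iterating converges to k ≈ 3.1.
Then θ = 169/(3.1−1) ≈ 80.5.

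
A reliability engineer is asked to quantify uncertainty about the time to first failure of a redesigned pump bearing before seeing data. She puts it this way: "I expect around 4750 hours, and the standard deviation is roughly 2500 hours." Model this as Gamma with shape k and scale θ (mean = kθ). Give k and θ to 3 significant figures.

k ≈ 3.61, θ ≈ 1320

For Gamma(k, scale θ): mean = kθ, variance = kθ², so CV = 1/√k.
CV = SD/mean = 2500/4750 = 0.5263, hence k = 1/CV² = 3.61.
Then θ = mean/k = 4750/3.61 = 1320.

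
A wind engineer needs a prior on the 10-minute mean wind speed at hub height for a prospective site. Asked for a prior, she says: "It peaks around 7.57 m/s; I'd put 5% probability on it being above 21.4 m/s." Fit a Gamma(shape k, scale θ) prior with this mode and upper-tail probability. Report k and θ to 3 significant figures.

k ≈ 3.48, θ ≈ 3.06

Gamma(k,θ) with k>1 has mode (k−1)θ, so θ = 7.57/(k−1).
Need P(X < 21.4) = 0.95 with θ tied to k this way. Start at k = 2, θ = 7.57: P(X<21.4) ≈ 0.773.
Too low — raise k to concentrate. Iterating converges to k ≈ 3.48.
Then θ = 7.57/(3.48−1) ≈ 3.06.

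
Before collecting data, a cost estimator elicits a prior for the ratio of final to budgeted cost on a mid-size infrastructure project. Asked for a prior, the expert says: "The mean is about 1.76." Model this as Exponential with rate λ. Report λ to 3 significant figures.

λ ≈ 0.568

Exponential mean = 1/λ, so λ = 1/1.76 = 0.568.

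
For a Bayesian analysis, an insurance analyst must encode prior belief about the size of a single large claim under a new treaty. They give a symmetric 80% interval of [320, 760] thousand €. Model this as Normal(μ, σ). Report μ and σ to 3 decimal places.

μ = 540.000, σ = 171.667

A symmetric 80% interval runs μ ± z·σ with z = 1.282.
Half-width = 220, so σ = 220/1.282 = 171.667.
μ is the interval midpoint, 540.000.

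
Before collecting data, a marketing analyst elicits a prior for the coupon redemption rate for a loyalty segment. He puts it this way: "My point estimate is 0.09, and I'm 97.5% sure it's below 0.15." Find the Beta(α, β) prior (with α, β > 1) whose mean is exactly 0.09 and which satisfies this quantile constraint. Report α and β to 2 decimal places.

α ≈ 9.85, β ≈ 99.56

With mean 0.09 fixed, write α = 0.09s, β = 0.91s where s = α+β.
Need P(θ < 0.15) = 0.975 under Beta(0.09s, 0.91s). Normal approximation: (q−m)/√(m(1−m)/s) ≈ z_{0.975} = 1.96, so s ≈ 0.09·0.91·(1.96)²/(0.15−0.09)² = 87.4.
At s = 87.4: P(θ<0.15) ≈ 0.962. Adjusting to match 0.975 gives s ≈ 109.40.
So α = 0.09·109.40 ≈ 9.85, β = 0.91·109.40 ≈ 99.56.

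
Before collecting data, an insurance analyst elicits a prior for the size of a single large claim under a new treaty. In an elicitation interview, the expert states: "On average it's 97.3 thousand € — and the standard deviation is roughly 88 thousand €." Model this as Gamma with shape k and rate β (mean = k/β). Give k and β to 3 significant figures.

k ≈ 1.22, β ≈ 0.0126

For Gamma(k, rate β): mean = k/β, variance = k/β², so CV = 1/√k.
CV = SD/mean = 88/97.3 = 0.9044, hence k = 1/CV² = 1.22.
Then β = k/mean = 1.22/97.3 = 0.0126.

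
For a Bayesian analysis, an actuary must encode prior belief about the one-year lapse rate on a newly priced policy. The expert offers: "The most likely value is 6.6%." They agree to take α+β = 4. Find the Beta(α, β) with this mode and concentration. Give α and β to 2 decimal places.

α = 1.13, β = 2.87

For α,β > 1 the Beta mode is (α−1)/(α+β−2). With α+β = 4, the mode is (α−1)/2.
Set (α−1)/2 = 0.066 → α = 1 + 0.066·2 = 1.13.
β = 4 − α = 2.87.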